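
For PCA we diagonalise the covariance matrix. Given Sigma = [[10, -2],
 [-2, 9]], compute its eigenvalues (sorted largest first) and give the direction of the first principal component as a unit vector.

Step 1 — characteristic polynomial of 2×2 Sigma:
  det(Sigma - λI) = λ² - trace · λ + det = 0.
  trace = 10 + 9 = 19, det = 10·9 - (-2)² = 86.
Step 2 — discriminant:
  Δ = trace² - 4·det = 361 - 344 = 17.
Step 3 — eigenvalues:
  λ = (trace ± √Δ)/2 = (19 ± 4.1231)/2,
  λ_1 = 11.5616,  λ_2 = 7.4384.

Step 4 — unit eigenvector for λ_1: solve (Sigma - λ_1 I)v = 0. First row:
  (10 - 11.5616)·v_x + (-2)·v_y = 0, i.e. (-1.5616)·v_x + (-2)·v_y = 0,
  so v ∝ (b, λ_1 - a) = (-2, 1.5616); multiply by -1 so the first entry is positive: u = (2, -1.5616).
  ||u|| = √((2)² + (-1.5616)²) = √(6.4384) ≈ 2.5374,
  v_1 = u/||u|| ≈ (0.7882, -0.6154) (||v_1|| = 1).

λ_1 = 11.5616,  λ_2 = 7.4384;  v_1 ≈ (0.7882, -0.6154)


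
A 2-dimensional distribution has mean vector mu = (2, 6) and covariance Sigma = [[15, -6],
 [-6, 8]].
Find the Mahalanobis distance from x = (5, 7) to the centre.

Step 1 — centre the observation: (x - mu) = (3, 1).

Step 2 — invert Sigma. det(Sigma) = 15·8 - (-6)² = 84.
  Sigma^{-1} = (1/det) · [[d, -b], [-b, a]] = [[0.0952, 0.0714],
 [0.0714, 0.1786]].

Step 3 — form the quadratic (x - mu)^T · Sigma^{-1} · (x - mu):
  Sigma^{-1} · (x - mu) = (0.3571, 0.3929).
  (x - mu)^T · [Sigma^{-1} · (x - mu)] = (3)·(0.3571) + (1)·(0.3929) = 1.4643.

Step 4 — take square root: d = √(1.4643) ≈ 1.2101.

d(x, mu) = √(1.4643) ≈ 1.2101


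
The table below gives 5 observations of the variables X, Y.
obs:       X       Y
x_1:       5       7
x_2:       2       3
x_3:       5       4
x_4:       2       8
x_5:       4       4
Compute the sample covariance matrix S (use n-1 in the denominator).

Step 1 — column means:
  mean(X) = (5 + 2 + 5 + 2 + 4) / 5 = 18/5 = 3.6
  mean(Y) = (7 + 3 + 4 + 8 + 4) / 5 = 26/5 = 5.2

Step 2 — sample covariance S[i,j] = (1/(n-1)) · Σ_k (x_{k,i} - mean_i) · (x_{k,j} - mean_j), with n-1 = 4.
  S[X,X] = ((1.4)·(1.4) + (-1.6)·(-1.6) + (1.4)·(1.4) + (-1.6)·(-1.6) + (0.4)·(0.4)) / 4 = 9.2/4 = 2.3
  S[X,Y] = ((1.4)·(1.8) + (-1.6)·(-2.2) + (1.4)·(-1.2) + (-1.6)·(2.8) + (0.4)·(-1.2)) / 4 = -0.6/4 = -0.15
  S[Y,Y] = ((1.8)·(1.8) + (-2.2)·(-2.2) + (-1.2)·(-1.2) + (2.8)·(2.8) + (-1.2)·(-1.2)) / 4 = 18.8/4 = 4.7

S is symmetric (S[j,i] = S[i,j]). Assembling:

S = [[2.3, -0.15],
 [-0.15, 4.7]]


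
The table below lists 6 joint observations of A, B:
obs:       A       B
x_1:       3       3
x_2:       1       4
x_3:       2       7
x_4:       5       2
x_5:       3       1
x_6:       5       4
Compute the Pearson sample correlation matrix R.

Step 1 — column means:
  mean(A) = (3 + 1 + 2 + 5 + 3 + 5) / 6 = 19/6 = 3.1667
  mean(B) = (3 + 4 + 7 + 2 + 1 + 4) / 6 = 21/6 = 3.5

Step 2 — sample variances and covariances s[i,j] = (1/(n-1)) · Σ_k (x_{k,i} - mean_i) · (x_{k,j} - mean_j), with n-1 = 5:
  s[A,A] = ((-0.1667)·(-0.1667) + (-2.1667)·(-2.1667) + (-1.1667)·(-1.1667) + (1.8333)·(1.8333) + (-0.1667)·(-0.1667) + (1.8333)·(1.8333)) / 5 = 12.8333/5 = 2.5667
  s[A,B] = ((-0.1667)·(-0.5) + (-2.1667)·(0.5) + (-1.1667)·(3.5) + (1.8333)·(-1.5) + (-0.1667)·(-2.5) + (1.8333)·(0.5)) / 5 = -6.5/5 = -1.3
  s[B,B] = ((-0.5)·(-0.5) + (0.5)·(0.5) + (3.5)·(3.5) + (-1.5)·(-1.5) + (-2.5)·(-2.5) + (0.5)·(0.5)) / 5 = 21.5/5 = 4.3
  Sample standard deviations s_i = √(s[i,i]):
  s(A) = √(2.5667) = 1.6021
  s(B) = √(4.3) = 2.0736

Step 3 — r_{ij} = s_{ij} / (s_i · s_j):
  r[A,A] = 1 (diagonal).
  r[A,B] = -1.3 / (1.6021 · 2.0736) = -1.3 / 3.3221 = -0.3913
  r[B,B] = 1 (diagonal).

R is symmetric with unit diagonal. Assembling:

R = [[1, -0.3913],
 [-0.3913, 1]]


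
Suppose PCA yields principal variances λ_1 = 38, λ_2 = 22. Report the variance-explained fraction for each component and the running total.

Step 1 — total variance = trace(Sigma) = Σ λ_i = 38 + 22 = 60.

Step 2 — fraction explained by component i = λ_i / Σ λ:
  PC1: 38/60 = 0.6333
  PC2: 22/60 = 0.3667

Step 3 — cumulative fraction after k components = (λ_1 + ... + λ_k) / Σ λ:
  k = 1: 38/60 = 0.6333
  k = 2: (38 + 22)/60 = 60/60 = 1

Summary (fraction, with percent):

explained: PC1 0.6333 (63.33%), PC2 0.3667 (36.67%);  cumulative: 0.6333, 1


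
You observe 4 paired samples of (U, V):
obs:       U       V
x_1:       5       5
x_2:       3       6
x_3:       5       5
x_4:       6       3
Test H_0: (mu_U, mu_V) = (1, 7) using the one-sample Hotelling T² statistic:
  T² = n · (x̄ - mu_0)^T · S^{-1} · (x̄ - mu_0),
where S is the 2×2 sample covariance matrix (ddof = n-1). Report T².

Step 1 — sample mean vector:
  mean(U) = (5 + 3 + 5 + 6) / 4 = 19/4 = 4.75
  mean(V) = (5 + 6 + 5 + 3) / 4 = 19/4 = 4.75
  x̄ = (4.75, 4.75),  deviation x̄ - mu_0 = (4.75, 4.75) - (1, 7) = (3.75, -2.25).

Step 2 — sample covariance matrix, S[i,j] = (1/(n-1)) · Σ_k (x_{k,i} - mean_i) · (x_{k,j} - mean_j), divisor n-1 = 3:
  S[U,U] = ((0.25)·(0.25) + (-1.75)·(-1.75) + (0.25)·(0.25) + (1.25)·(1.25)) / 3 = 4.75/3 = 1.5833
  S[U,V] = ((0.25)·(0.25) + (-1.75)·(1.25) + (0.25)·(0.25) + (1.25)·(-1.75)) / 3 = -4.25/3 = -1.4167
  S[V,V] = ((0.25)·(0.25) + (1.25)·(1.25) + (0.25)·(0.25) + (-1.75)·(-1.75)) / 3 = 4.75/3 = 1.5833
  S = [[1.5833, -1.4167],
 [-1.4167, 1.5833]].

Step 3 — invert S. det(S) = 1.5833·1.5833 - (-1.4167)² = 0.5.
  S^{-1} = (1/det) · [[d, -b], [-b, a]] = [[3.1667, 2.8333],
 [2.8333, 3.1667]].

Step 4 — quadratic form (x̄ - mu_0)^T · S^{-1} · (x̄ - mu_0):
  S^{-1} · (x̄ - mu_0) = (5.5, 3.5),
  (x̄ - mu_0)^T · [...] = (3.75)·(5.5) + (-2.25)·(3.5) = 12.75.

Step 5 — scale by n: T² = 4 · 12.75 = 51.

T² ≈ 51


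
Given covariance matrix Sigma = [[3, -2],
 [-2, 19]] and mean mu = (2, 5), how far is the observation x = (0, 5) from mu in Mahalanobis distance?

Step 1 — centre the observation: (x - mu) = (-2, 0).

Step 2 — invert Sigma. det(Sigma) = 3·19 - (-2)² = 53.
  Sigma^{-1} = (1/det) · [[d, -b], [-b, a]] = [[0.3585, 0.0377],
 [0.0377, 0.0566]].

Step 3 — form the quadratic (x - mu)^T · Sigma^{-1} · (x - mu):
  Sigma^{-1} · (x - mu) = (-0.717, -0.0755).
  (x - mu)^T · [Sigma^{-1} · (x - mu)] = (-2)·(-0.717) + (0)·(-0.0755) = 1.434.

Step 4 — take square root: d = √(1.434) ≈ 1.1975.

d(x, mu) = √(1.434) ≈ 1.1975


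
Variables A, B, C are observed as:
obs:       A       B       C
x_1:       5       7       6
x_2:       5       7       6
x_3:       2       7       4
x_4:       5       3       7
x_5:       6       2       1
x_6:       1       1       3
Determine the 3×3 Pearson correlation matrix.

Step 1 — column means:
  mean(A) = (5 + 5 + 2 + 5 + 6 + 1) / 6 = 24/6 = 4
  mean(B) = (7 + 7 + 7 + 3 + 2 + 1) / 6 = 27/6 = 4.5
  mean(C) = (6 + 6 + 4 + 7 + 1 + 3) / 6 = 27/6 = 4.5

Step 2 — sample variances and covariances s[i,j] = (1/(n-1)) · Σ_k (x_{k,i} - mean_i) · (x_{k,j} - mean_j), with n-1 = 5:
  s[A,A] = ((1)·(1) + (1)·(1) + (-2)·(-2) + (1)·(1) + (2)·(2) + (-3)·(-3)) / 5 = 20/5 = 4
  s[A,B] = ((1)·(2.5) + (1)·(2.5) + (-2)·(2.5) + (1)·(-1.5) + (2)·(-2.5) + (-3)·(-3.5)) / 5 = 4/5 = 0.8
  s[A,C] = ((1)·(1.5) + (1)·(1.5) + (-2)·(-0.5) + (1)·(2.5) + (2)·(-3.5) + (-3)·(-1.5)) / 5 = 4/5 = 0.8
  s[B,B] = ((2.5)·(2.5) + (2.5)·(2.5) + (2.5)·(2.5) + (-1.5)·(-1.5) + (-2.5)·(-2.5) + (-3.5)·(-3.5)) / 5 = 39.5/5 = 7.9
  s[B,C] = ((2.5)·(1.5) + (2.5)·(1.5) + (2.5)·(-0.5) + (-1.5)·(2.5) + (-2.5)·(-3.5) + (-3.5)·(-1.5)) / 5 = 16.5/5 = 3.3
  s[C,C] = ((1.5)·(1.5) + (1.5)·(1.5) + (-0.5)·(-0.5) + (2.5)·(2.5) + (-3.5)·(-3.5) + (-1.5)·(-1.5)) / 5 = 25.5/5 = 5.1
  Sample standard deviations s_i = √(s[i,i]):
  s(A) = √(4) = 2
  s(B) = √(7.9) = 2.8107
  s(C) = √(5.1) = 2.2583

Step 3 — r_{ij} = s_{ij} / (s_i · s_j):
  r[A,A] = 1 (diagonal).
  r[A,B] = 0.8 / (2 · 2.8107) = 0.8 / 5.6214 = 0.1423
  r[A,C] = 0.8 / (2 · 2.2583) = 0.8 / 4.5166 = 0.1771
  r[B,B] = 1 (diagonal).
  r[B,C] = 3.3 / (2.8107 · 2.2583) = 3.3 / 6.3474 = 0.5199
  r[C,C] = 1 (diagonal).

R is symmetric with unit diagonal. Assembling:

R = [[1, 0.1423, 0.1771],
 [0.1423, 1, 0.5199],
 [0.1771, 0.5199, 1]]


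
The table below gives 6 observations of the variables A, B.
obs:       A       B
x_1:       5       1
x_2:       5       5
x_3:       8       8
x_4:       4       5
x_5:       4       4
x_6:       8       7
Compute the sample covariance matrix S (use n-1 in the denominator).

Step 1 — column means:
  mean(A) = (5 + 5 + 8 + 4 + 4 + 8) / 6 = 34/6 = 5.6667
  mean(B) = (1 + 5 + 8 + 5 + 4 + 7) / 6 = 30/6 = 5

Step 2 — sample covariance S[i,j] = (1/(n-1)) · Σ_k (x_{k,i} - mean_i) · (x_{k,j} - mean_j), with n-1 = 5.
  S[A,A] = ((-0.6667)·(-0.6667) + (-0.6667)·(-0.6667) + (2.3333)·(2.3333) + (-1.6667)·(-1.6667) + (-1.6667)·(-1.6667) + (2.3333)·(2.3333)) / 5 = 17.3333/5 = 3.4667
  S[A,B] = ((-0.6667)·(-4) + (-0.6667)·(0) + (2.3333)·(3) + (-1.6667)·(0) + (-1.6667)·(-1) + (2.3333)·(2)) / 5 = 16/5 = 3.2
  S[B,B] = ((-4)·(-4) + (0)·(0) + (3)·(3) + (0)·(0) + (-1)·(-1) + (2)·(2)) / 5 = 30/5 = 6

S is symmetric (S[j,i] = S[i,j]). Assembling:

S = [[3.4667, 3.2],
 [3.2, 6]]


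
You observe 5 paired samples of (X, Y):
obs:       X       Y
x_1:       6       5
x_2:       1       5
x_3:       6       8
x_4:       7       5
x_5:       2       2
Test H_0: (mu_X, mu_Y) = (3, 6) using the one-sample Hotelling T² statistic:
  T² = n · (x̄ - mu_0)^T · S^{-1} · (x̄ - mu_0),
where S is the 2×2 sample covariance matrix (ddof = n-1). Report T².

Step 1 — sample mean vector:
  mean(X) = (6 + 1 + 6 + 7 + 2) / 5 = 22/5 = 4.4
  mean(Y) = (5 + 5 + 8 + 5 + 2) / 5 = 25/5 = 5
  x̄ = (4.4, 5),  deviation x̄ - mu_0 = (4.4, 5) - (3, 6) = (1.4, -1).

Step 2 — sample covariance matrix, S[i,j] = (1/(n-1)) · Σ_k (x_{k,i} - mean_i) · (x_{k,j} - mean_j), divisor n-1 = 4:
  S[X,X] = ((1.6)·(1.6) + (-3.4)·(-3.4) + (1.6)·(1.6) + (2.6)·(2.6) + (-2.4)·(-2.4)) / 4 = 29.2/4 = 7.3
  S[X,Y] = ((1.6)·(0) + (-3.4)·(0) + (1.6)·(3) + (2.6)·(0) + (-2.4)·(-3)) / 4 = 12/4 = 3
  S[Y,Y] = ((0)·(0) + (0)·(0) + (3)·(3) + (0)·(0) + (-3)·(-3)) / 4 = 18/4 = 4.5
  S = [[7.3, 3],
 [3, 4.5]].

Step 3 — invert S. det(S) = 7.3·4.5 - (3)² = 23.85.
  S^{-1} = (1/det) · [[d, -b], [-b, a]] = [[0.1887, -0.1258],
 [-0.1258, 0.3061]].

Step 4 — quadratic form (x̄ - mu_0)^T · S^{-1} · (x̄ - mu_0):
  S^{-1} · (x̄ - mu_0) = (0.3899, -0.4822),
  (x̄ - mu_0)^T · [...] = (1.4)·(0.3899) + (-1)·(-0.4822) = 1.0281.

Step 5 — scale by n: T² = 5 · 1.0281 = 5.1405.

T² ≈ 5.1405


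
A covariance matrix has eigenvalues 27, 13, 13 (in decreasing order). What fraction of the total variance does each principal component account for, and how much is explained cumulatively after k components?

Step 1 — total variance = trace(Sigma) = Σ λ_i = 27 + 13 + 13 = 53.

Step 2 — fraction explained by component i = λ_i / Σ λ:
  PC1: 27/53 = 0.5094
  PC2: 13/53 = 0.2453
  PC3: 13/53 = 0.2453

Step 3 — cumulative fraction after k components = (λ_1 + ... + λ_k) / Σ λ:
  k = 1: 27/53 = 0.5094
  k = 2: (27 + 13)/53 = 40/53 = 0.7547
  k = 3: (27 + 13 + 13)/53 = 53/53 = 1

Summary (fraction, with percent):

explained: PC1 0.5094 (50.94%), PC2 0.2453 (24.53%), PC3 0.2453 (24.53%);  cumulative: 0.5094, 0.7547, 1


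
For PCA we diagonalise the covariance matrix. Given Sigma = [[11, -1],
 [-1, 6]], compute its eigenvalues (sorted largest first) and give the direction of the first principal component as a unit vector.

Step 1 — characteristic polynomial of 2×2 Sigma:
  det(Sigma - λI) = λ² - trace · λ + det = 0.
  trace = 11 + 6 = 17, det = 11·6 - (-1)² = 65.
Step 2 — discriminant:
  Δ = trace² - 4·det = 289 - 260 = 29.
Step 3 — eigenvalues:
  λ = (trace ± √Δ)/2 = (17 ± 5.3852)/2,
  λ_1 = 11.1926,  λ_2 = 5.8074.

Step 4 — unit eigenvector for λ_1: solve (Sigma - λ_1 I)v = 0. First row:
  (11 - 11.1926)·v_x + (-1)·v_y = 0, i.e. (-0.1926)·v_x + (-1)·v_y = 0,
  so v ∝ (b, λ_1 - a) = (-1, 0.1926); multiply by -1 so the first entry is positive: u = (1, -0.1926).
  ||u|| = √((1)² + (-0.1926)²) = √(1.0371) ≈ 1.0184,
  v_1 = u/||u|| ≈ (0.982, -0.1891) (||v_1|| = 1).

λ_1 = 11.1926,  λ_2 = 5.8074;  v_1 ≈ (0.982, -0.1891)


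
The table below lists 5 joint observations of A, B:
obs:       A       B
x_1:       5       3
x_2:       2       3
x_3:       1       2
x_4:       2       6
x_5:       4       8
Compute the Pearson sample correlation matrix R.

Step 1 — column means:
  mean(A) = (5 + 2 + 1 + 2 + 4) / 5 = 14/5 = 2.8
  mean(B) = (3 + 3 + 2 + 6 + 8) / 5 = 22/5 = 4.4

Step 2 — sample variances and covariances s[i,j] = (1/(n-1)) · Σ_k (x_{k,i} - mean_i) · (x_{k,j} - mean_j), with n-1 = 4:
  s[A,A] = ((2.2)·(2.2) + (-0.8)·(-0.8) + (-1.8)·(-1.8) + (-0.8)·(-0.8) + (1.2)·(1.2)) / 4 = 10.8/4 = 2.7
  s[A,B] = ((2.2)·(-1.4) + (-0.8)·(-1.4) + (-1.8)·(-2.4) + (-0.8)·(1.6) + (1.2)·(3.6)) / 4 = 5.4/4 = 1.35
  s[B,B] = ((-1.4)·(-1.4) + (-1.4)·(-1.4) + (-2.4)·(-2.4) + (1.6)·(1.6) + (3.6)·(3.6)) / 4 = 25.2/4 = 6.3
  Sample standard deviations s_i = √(s[i,i]):
  s(A) = √(2.7) = 1.6432
  s(B) = √(6.3) = 2.51

Step 3 — r_{ij} = s_{ij} / (s_i · s_j):
  r[A,A] = 1 (diagonal).
  r[A,B] = 1.35 / (1.6432 · 2.51) = 1.35 / 4.1243 = 0.3273
  r[B,B] = 1 (diagonal).

R is symmetric with unit diagonal. Assembling:

R = [[1, 0.3273],
 [0.3273, 1]]


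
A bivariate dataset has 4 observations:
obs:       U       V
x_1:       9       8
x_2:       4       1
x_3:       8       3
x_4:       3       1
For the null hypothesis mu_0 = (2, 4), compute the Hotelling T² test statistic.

Step 1 — sample mean vector:
  mean(U) = (9 + 4 + 8 + 3) / 4 = 24/4 = 6
  mean(V) = (8 + 1 + 3 + 1) / 4 = 13/4 = 3.25
  x̄ = (6, 3.25),  deviation x̄ - mu_0 = (6, 3.25) - (2, 4) = (4, -0.75).

Step 2 — sample covariance matrix, S[i,j] = (1/(n-1)) · Σ_k (x_{k,i} - mean_i) · (x_{k,j} - mean_j), divisor n-1 = 3:
  S[U,U] = ((3)·(3) + (-2)·(-2) + (2)·(2) + (-3)·(-3)) / 3 = 26/3 = 8.6667
  S[U,V] = ((3)·(4.75) + (-2)·(-2.25) + (2)·(-0.25) + (-3)·(-2.25)) / 3 = 25/3 = 8.3333
  S[V,V] = ((4.75)·(4.75) + (-2.25)·(-2.25) + (-0.25)·(-0.25) + (-2.25)·(-2.25)) / 3 = 32.75/3 = 10.9167
  S = [[8.6667, 8.3333],
 [8.3333, 10.9167]].

Step 3 — invert S. det(S) = 8.6667·10.9167 - (8.3333)² = 25.1667.
  S^{-1} = (1/det) · [[d, -b], [-b, a]] = [[0.4338, -0.3311],
 [-0.3311, 0.3444]].

Step 4 — quadratic form (x̄ - mu_0)^T · S^{-1} · (x̄ - mu_0):
  S^{-1} · (x̄ - mu_0) = (1.9834, -1.5828),
  (x̄ - mu_0)^T · [...] = (4)·(1.9834) + (-0.75)·(-1.5828) = 9.1209.

Step 5 — scale by n: T² = 4 · 9.1209 = 36.4834.

T² ≈ 36.4834


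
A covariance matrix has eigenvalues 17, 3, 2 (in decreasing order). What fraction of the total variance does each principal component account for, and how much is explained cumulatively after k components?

Step 1 — total variance = trace(Sigma) = Σ λ_i = 17 + 3 + 2 = 22.

Step 2 — fraction explained by component i = λ_i / Σ λ:
  PC1: 17/22 = 0.7727
  PC2: 3/22 = 0.1364
  PC3: 2/22 = 0.0909

Step 3 — cumulative fraction after k components = (λ_1 + ... + λ_k) / Σ λ:
  k = 1: 17/22 = 0.7727
  k = 2: (17 + 3)/22 = 20/22 = 0.9091
  k = 3: (17 + 3 + 2)/22 = 22/22 = 1

Summary (fraction, with percent):

explained: PC1 0.7727 (77.27%), PC2 0.1364 (13.64%), PC3 0.0909 (9.09%);  cumulative: 0.7727, 0.9091, 1


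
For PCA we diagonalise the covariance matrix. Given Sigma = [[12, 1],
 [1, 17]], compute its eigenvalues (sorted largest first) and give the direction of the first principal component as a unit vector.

Step 1 — characteristic polynomial of 2×2 Sigma:
  det(Sigma - λI) = λ² - trace · λ + det = 0.
  trace = 12 + 17 = 29, det = 12·17 - (1)² = 203.
Step 2 — discriminant:
  Δ = trace² - 4·det = 841 - 812 = 29.
Step 3 — eigenvalues:
  λ = (trace ± √Δ)/2 = (29 ± 5.3852)/2,
  λ_1 = 17.1926,  λ_2 = 11.8074.

Step 4 — unit eigenvector for λ_1: solve (Sigma - λ_1 I)v = 0. First row:
  (12 - 17.1926)·v_x + (1)·v_y = 0, i.e. (-5.1926)·v_x + (1)·v_y = 0,
  so v ∝ (b, λ_1 - a) = (1, 5.1926) = u.
  ||u|| = √((1)² + (5.1926)²) = √(27.9629) ≈ 5.288,
  v_1 = u/||u|| ≈ (0.1891, 0.982) (||v_1|| = 1).

λ_1 = 17.1926,  λ_2 = 11.8074;  v_1 ≈ (0.1891, 0.982)


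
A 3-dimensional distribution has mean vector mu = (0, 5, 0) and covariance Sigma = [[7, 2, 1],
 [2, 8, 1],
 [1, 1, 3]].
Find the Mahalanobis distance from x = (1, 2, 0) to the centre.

Step 1 — centre the observation: (x - mu) = (1, -3, 0).

Step 2 — invert Sigma (cofactor / det for 3×3, or solve directly):
  Sigma^{-1} = [[0.1586, -0.0345, -0.0414],
 [-0.0345, 0.1379, -0.0345],
 [-0.0414, -0.0345, 0.3586]].

Step 3 — form the quadratic (x - mu)^T · Sigma^{-1} · (x - mu):
  Sigma^{-1} · (x - mu) = (0.2621, -0.4483, 0.0621).
  (x - mu)^T · [Sigma^{-1} · (x - mu)] = (1)·(0.2621) + (-3)·(-0.4483) + (0)·(0.0621) = 1.6069.

Step 4 — take square root: d = √(1.6069) ≈ 1.2676.

d(x, mu) = √(1.6069) ≈ 1.2676


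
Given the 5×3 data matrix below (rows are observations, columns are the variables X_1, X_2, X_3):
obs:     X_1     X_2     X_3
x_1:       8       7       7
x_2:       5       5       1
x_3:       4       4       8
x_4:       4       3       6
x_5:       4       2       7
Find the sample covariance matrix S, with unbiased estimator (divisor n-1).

Step 1 — column means:
  mean(X_1) = (8 + 5 + 4 + 4 + 4) / 5 = 25/5 = 5
  mean(X_2) = (7 + 5 + 4 + 3 + 2) / 5 = 21/5 = 4.2
  mean(X_3) = (7 + 1 + 8 + 6 + 7) / 5 = 29/5 = 5.8

Step 2 — sample covariance S[i,j] = (1/(n-1)) · Σ_k (x_{k,i} - mean_i) · (x_{k,j} - mean_j), with n-1 = 4.
  S[X_1,X_1] = ((3)·(3) + (0)·(0) + (-1)·(-1) + (-1)·(-1) + (-1)·(-1)) / 4 = 12/4 = 3
  S[X_1,X_2] = ((3)·(2.8) + (0)·(0.8) + (-1)·(-0.2) + (-1)·(-1.2) + (-1)·(-2.2)) / 4 = 12/4 = 3
  S[X_1,X_3] = ((3)·(1.2) + (0)·(-4.8) + (-1)·(2.2) + (-1)·(0.2) + (-1)·(1.2)) / 4 = 0/4 = 0
  S[X_2,X_2] = ((2.8)·(2.8) + (0.8)·(0.8) + (-0.2)·(-0.2) + (-1.2)·(-1.2) + (-2.2)·(-2.2)) / 4 = 14.8/4 = 3.7
  S[X_2,X_3] = ((2.8)·(1.2) + (0.8)·(-4.8) + (-0.2)·(2.2) + (-1.2)·(0.2) + (-2.2)·(1.2)) / 4 = -3.8/4 = -0.95
  S[X_3,X_3] = ((1.2)·(1.2) + (-4.8)·(-4.8) + (2.2)·(2.2) + (0.2)·(0.2) + (1.2)·(1.2)) / 4 = 30.8/4 = 7.7

S is symmetric (S[j,i] = S[i,j]). Assembling:

S = [[3, 3, 0],
 [3, 3.7, -0.95],
 [0, -0.95, 7.7]]


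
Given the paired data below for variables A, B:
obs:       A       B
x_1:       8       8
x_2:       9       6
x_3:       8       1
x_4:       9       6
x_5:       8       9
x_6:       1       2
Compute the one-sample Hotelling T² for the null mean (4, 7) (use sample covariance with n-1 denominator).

Step 1 — sample mean vector:
  mean(A) = (8 + 9 + 8 + 9 + 8 + 1) / 6 = 43/6 = 7.1667
  mean(B) = (8 + 6 + 1 + 6 + 9 + 2) / 6 = 32/6 = 5.3333
  x̄ = (7.1667, 5.3333),  deviation x̄ - mu_0 = (7.1667, 5.3333) - (4, 7) = (3.1667, -1.6667).

Step 2 — sample covariance matrix, S[i,j] = (1/(n-1)) · Σ_k (x_{k,i} - mean_i) · (x_{k,j} - mean_j), divisor n-1 = 5:
  S[A,A] = ((0.8333)·(0.8333) + (1.8333)·(1.8333) + (0.8333)·(0.8333) + (1.8333)·(1.8333) + (0.8333)·(0.8333) + (-6.1667)·(-6.1667)) / 5 = 46.8333/5 = 9.3667
  S[A,B] = ((0.8333)·(2.6667) + (1.8333)·(0.6667) + (0.8333)·(-4.3333) + (1.8333)·(0.6667) + (0.8333)·(3.6667) + (-6.1667)·(-3.3333)) / 5 = 24.6667/5 = 4.9333
  S[B,B] = ((2.6667)·(2.6667) + (0.6667)·(0.6667) + (-4.3333)·(-4.3333) + (0.6667)·(0.6667) + (3.6667)·(3.6667) + (-3.3333)·(-3.3333)) / 5 = 51.3333/5 = 10.2667
  S = [[9.3667, 4.9333],
 [4.9333, 10.2667]].

Step 3 — invert S. det(S) = 9.3667·10.2667 - (4.9333)² = 71.8267.
  S^{-1} = (1/det) · [[d, -b], [-b, a]] = [[0.1429, -0.0687],
 [-0.0687, 0.1304]].

Step 4 — quadratic form (x̄ - mu_0)^T · S^{-1} · (x̄ - mu_0):
  S^{-1} · (x̄ - mu_0) = (0.5671, -0.4348),
  (x̄ - mu_0)^T · [...] = (3.1667)·(0.5671) + (-1.6667)·(-0.4348) = 2.5206.

Step 5 — scale by n: T² = 6 · 2.5206 = 15.1234.

T² ≈ 15.1234


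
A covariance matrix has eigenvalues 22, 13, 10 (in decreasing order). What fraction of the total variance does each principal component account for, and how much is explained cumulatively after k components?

Step 1 — total variance = trace(Sigma) = Σ λ_i = 22 + 13 + 10 = 45.

Step 2 — fraction explained by component i = λ_i / Σ λ:
  PC1: 22/45 = 0.4889
  PC2: 13/45 = 0.2889
  PC3: 10/45 = 0.2222

Step 3 — cumulative fraction after k components = (λ_1 + ... + λ_k) / Σ λ:
  k = 1: 22/45 = 0.4889
  k = 2: (22 + 13)/45 = 35/45 = 0.7778
  k = 3: (22 + 13 + 10)/45 = 45/45 = 1

Summary (fraction, with percent):

explained: PC1 0.4889 (48.89%), PC2 0.2889 (28.89%), PC3 0.2222 (22.22%);  cumulative: 0.4889, 0.7778, 1


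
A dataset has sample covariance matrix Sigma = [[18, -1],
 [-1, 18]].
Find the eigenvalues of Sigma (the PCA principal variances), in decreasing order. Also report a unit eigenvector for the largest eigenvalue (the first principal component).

Step 1 — characteristic polynomial of 2×2 Sigma:
  det(Sigma - λI) = λ² - trace · λ + det = 0.
  trace = 18 + 18 = 36, det = 18·18 - (-1)² = 323.
Step 2 — discriminant:
  Δ = trace² - 4·det = 1296 - 1292 = 4.
Step 3 — eigenvalues:
  λ = (trace ± √Δ)/2 = (36 ± 2)/2,
  λ_1 = 19,  λ_2 = 17.

Step 4 — unit eigenvector for λ_1: solve (Sigma - λ_1 I)v = 0. First row:
  (18 - 19)·v_x + (-1)·v_y = 0, i.e. (-1)·v_x + (-1)·v_y = 0,
  so v ∝ (b, λ_1 - a) = (-1, 1); multiply by -1 so the first entry is positive: u = (1, -1).
  ||u|| = √((1)² + (-1)²) = √(2) ≈ 1.4142,
  v_1 = u/||u|| ≈ (0.7071, -0.7071) (||v_1|| = 1).

λ_1 = 19,  λ_2 = 17;  v_1 ≈ (0.7071, -0.7071)


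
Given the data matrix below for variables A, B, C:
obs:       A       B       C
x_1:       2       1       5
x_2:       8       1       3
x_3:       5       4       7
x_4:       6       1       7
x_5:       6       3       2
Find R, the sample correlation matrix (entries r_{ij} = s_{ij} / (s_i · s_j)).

Step 1 — column means:
  mean(A) = (2 + 8 + 5 + 6 + 6) / 5 = 27/5 = 5.4
  mean(B) = (1 + 1 + 4 + 1 + 3) / 5 = 10/5 = 2
  mean(C) = (5 + 3 + 7 + 7 + 2) / 5 = 24/5 = 4.8

Step 2 — sample variances and covariances s[i,j] = (1/(n-1)) · Σ_k (x_{k,i} - mean_i) · (x_{k,j} - mean_j), with n-1 = 4:
  s[A,A] = ((-3.4)·(-3.4) + (2.6)·(2.6) + (-0.4)·(-0.4) + (0.6)·(0.6) + (0.6)·(0.6)) / 4 = 19.2/4 = 4.8
  s[A,B] = ((-3.4)·(-1) + (2.6)·(-1) + (-0.4)·(2) + (0.6)·(-1) + (0.6)·(1)) / 4 = 0/4 = 0
  s[A,C] = ((-3.4)·(0.2) + (2.6)·(-1.8) + (-0.4)·(2.2) + (0.6)·(2.2) + (0.6)·(-2.8)) / 4 = -6.6/4 = -1.65
  s[B,B] = ((-1)·(-1) + (-1)·(-1) + (2)·(2) + (-1)·(-1) + (1)·(1)) / 4 = 8/4 = 2
  s[B,C] = ((-1)·(0.2) + (-1)·(-1.8) + (2)·(2.2) + (-1)·(2.2) + (1)·(-2.8)) / 4 = 1/4 = 0.25
  s[C,C] = ((0.2)·(0.2) + (-1.8)·(-1.8) + (2.2)·(2.2) + (2.2)·(2.2) + (-2.8)·(-2.8)) / 4 = 20.8/4 = 5.2
  Sample standard deviations s_i = √(s[i,i]):
  s(A) = √(4.8) = 2.1909
  s(B) = √(2) = 1.4142
  s(C) = √(5.2) = 2.2804

Step 3 — r_{ij} = s_{ij} / (s_i · s_j):
  r[A,A] = 1 (diagonal).
  r[A,B] = 0 / (2.1909 · 1.4142) = 0 / 3.0984 = 0
  r[A,C] = -1.65 / (2.1909 · 2.2804) = -1.65 / 4.996 = -0.3303
  r[B,B] = 1 (diagonal).
  r[B,C] = 0.25 / (1.4142 · 2.2804) = 0.25 / 3.2249 = 0.0775
  r[C,C] = 1 (diagonal).

R is symmetric with unit diagonal. Assembling:

R = [[1, 0, -0.3303],
 [0, 1, 0.0775],
 [-0.3303, 0.0775, 1]]


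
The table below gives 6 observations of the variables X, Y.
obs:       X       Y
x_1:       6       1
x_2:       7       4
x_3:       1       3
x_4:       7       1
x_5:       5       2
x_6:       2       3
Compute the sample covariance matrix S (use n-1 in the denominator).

Step 1 — column means:
  mean(X) = (6 + 7 + 1 + 7 + 5 + 2) / 6 = 28/6 = 4.6667
  mean(Y) = (1 + 4 + 3 + 1 + 2 + 3) / 6 = 14/6 = 2.3333

Step 2 — sample covariance S[i,j] = (1/(n-1)) · Σ_k (x_{k,i} - mean_i) · (x_{k,j} - mean_j), with n-1 = 5.
  S[X,X] = ((1.3333)·(1.3333) + (2.3333)·(2.3333) + (-3.6667)·(-3.6667) + (2.3333)·(2.3333) + (0.3333)·(0.3333) + (-2.6667)·(-2.6667)) / 5 = 33.3333/5 = 6.6667
  S[X,Y] = ((1.3333)·(-1.3333) + (2.3333)·(1.6667) + (-3.6667)·(0.6667) + (2.3333)·(-1.3333) + (0.3333)·(-0.3333) + (-2.6667)·(0.6667)) / 5 = -5.3333/5 = -1.0667
  S[Y,Y] = ((-1.3333)·(-1.3333) + (1.6667)·(1.6667) + (0.6667)·(0.6667) + (-1.3333)·(-1.3333) + (-0.3333)·(-0.3333) + (0.6667)·(0.6667)) / 5 = 7.3333/5 = 1.4667

S is symmetric (S[j,i] = S[i,j]). Assembling:

S = [[6.6667, -1.0667],
 [-1.0667, 1.4667]]


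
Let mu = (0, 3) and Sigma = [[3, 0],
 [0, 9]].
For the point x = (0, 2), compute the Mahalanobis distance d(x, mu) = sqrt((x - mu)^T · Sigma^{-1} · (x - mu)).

Step 1 — centre the observation: (x - mu) = (0, -1).

Step 2 — invert Sigma. det(Sigma) = 3·9 - (0)² = 27.
  Sigma^{-1} = (1/det) · [[d, -b], [-b, a]] = [[0.3333, 0],
 [0, 0.1111]].

Step 3 — form the quadratic (x - mu)^T · Sigma^{-1} · (x - mu):
  Sigma^{-1} · (x - mu) = (0, -0.1111).
  (x - mu)^T · [Sigma^{-1} · (x - mu)] = (0)·(0) + (-1)·(-0.1111) = 0.1111.

Step 4 — take square root: d = √(0.1111) ≈ 0.3333.

d(x, mu) = √(0.1111) ≈ 0.3333


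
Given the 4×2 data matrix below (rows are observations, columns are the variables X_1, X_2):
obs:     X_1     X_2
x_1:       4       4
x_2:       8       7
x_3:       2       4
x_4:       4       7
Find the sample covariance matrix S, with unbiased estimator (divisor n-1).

Step 1 — column means:
  mean(X_1) = (4 + 8 + 2 + 4) / 4 = 18/4 = 4.5
  mean(X_2) = (4 + 7 + 4 + 7) / 4 = 22/4 = 5.5

Step 2 — sample covariance S[i,j] = (1/(n-1)) · Σ_k (x_{k,i} - mean_i) · (x_{k,j} - mean_j), with n-1 = 3.
  S[X_1,X_1] = ((-0.5)·(-0.5) + (3.5)·(3.5) + (-2.5)·(-2.5) + (-0.5)·(-0.5)) / 3 = 19/3 = 6.3333
  S[X_1,X_2] = ((-0.5)·(-1.5) + (3.5)·(1.5) + (-2.5)·(-1.5) + (-0.5)·(1.5)) / 3 = 9/3 = 3
  S[X_2,X_2] = ((-1.5)·(-1.5) + (1.5)·(1.5) + (-1.5)·(-1.5) + (1.5)·(1.5)) / 3 = 9/3 = 3

S is symmetric (S[j,i] = S[i,j]). Assembling:

S = [[6.3333, 3],
 [3, 3]]


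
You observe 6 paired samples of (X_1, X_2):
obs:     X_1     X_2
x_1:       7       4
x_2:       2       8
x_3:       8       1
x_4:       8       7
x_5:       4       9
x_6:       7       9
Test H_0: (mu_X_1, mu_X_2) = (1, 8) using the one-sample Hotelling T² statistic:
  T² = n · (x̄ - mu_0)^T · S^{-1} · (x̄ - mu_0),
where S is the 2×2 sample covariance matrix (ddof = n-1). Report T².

Step 1 — sample mean vector:
  mean(X_1) = (7 + 2 + 8 + 8 + 4 + 7) / 6 = 36/6 = 6
  mean(X_2) = (4 + 8 + 1 + 7 + 9 + 9) / 6 = 38/6 = 6.3333
  x̄ = (6, 6.3333),  deviation x̄ - mu_0 = (6, 6.3333) - (1, 8) = (5, -1.6667).

Step 2 — sample covariance matrix, S[i,j] = (1/(n-1)) · Σ_k (x_{k,i} - mean_i) · (x_{k,j} - mean_j), divisor n-1 = 5:
  S[X_1,X_1] = ((1)·(1) + (-4)·(-4) + (2)·(2) + (2)·(2) + (-2)·(-2) + (1)·(1)) / 5 = 30/5 = 6
  S[X_1,X_2] = ((1)·(-2.3333) + (-4)·(1.6667) + (2)·(-5.3333) + (2)·(0.6667) + (-2)·(2.6667) + (1)·(2.6667)) / 5 = -21/5 = -4.2
  S[X_2,X_2] = ((-2.3333)·(-2.3333) + (1.6667)·(1.6667) + (-5.3333)·(-5.3333) + (0.6667)·(0.6667) + (2.6667)·(2.6667) + (2.6667)·(2.6667)) / 5 = 51.3333/5 = 10.2667
  S = [[6, -4.2],
 [-4.2, 10.2667]].

Step 3 — invert S. det(S) = 6·10.2667 - (-4.2)² = 43.96.
  S^{-1} = (1/det) · [[d, -b], [-b, a]] = [[0.2335, 0.0955],
 [0.0955, 0.1365]].

Step 4 — quadratic form (x̄ - mu_0)^T · S^{-1} · (x̄ - mu_0):
  S^{-1} · (x̄ - mu_0) = (1.0085, 0.2502),
  (x̄ - mu_0)^T · [...] = (5)·(1.0085) + (-1.6667)·(0.2502) = 4.6254.

Step 5 — scale by n: T² = 6 · 4.6254 = 27.7525.

T² ≈ 27.7525


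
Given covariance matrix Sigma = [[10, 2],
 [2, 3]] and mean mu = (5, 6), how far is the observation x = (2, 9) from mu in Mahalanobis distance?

Step 1 — centre the observation: (x - mu) = (-3, 3).

Step 2 — invert Sigma. det(Sigma) = 10·3 - (2)² = 26.
  Sigma^{-1} = (1/det) · [[d, -b], [-b, a]] = [[0.1154, -0.0769],
 [-0.0769, 0.3846]].

Step 3 — form the quadratic (x - mu)^T · Sigma^{-1} · (x - mu):
  Sigma^{-1} · (x - mu) = (-0.5769, 1.3846).
  (x - mu)^T · [Sigma^{-1} · (x - mu)] = (-3)·(-0.5769) + (3)·(1.3846) = 5.8846.

Step 4 — take square root: d = √(5.8846) ≈ 2.4258.

d(x, mu) = √(5.8846) ≈ 2.4258


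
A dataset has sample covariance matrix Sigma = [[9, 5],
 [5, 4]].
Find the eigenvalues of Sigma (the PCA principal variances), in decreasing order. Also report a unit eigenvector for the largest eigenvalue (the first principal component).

Step 1 — characteristic polynomial of 2×2 Sigma:
  det(Sigma - λI) = λ² - trace · λ + det = 0.
  trace = 9 + 4 = 13, det = 9·4 - (5)² = 11.
Step 2 — discriminant:
  Δ = trace² - 4·det = 169 - 44 = 125.
Step 3 — eigenvalues:
  λ = (trace ± √Δ)/2 = (13 ± 11.1803)/2,
  λ_1 = 12.0902,  λ_2 = 0.9098.

Step 4 — unit eigenvector for λ_1: solve (Sigma - λ_1 I)v = 0. First row:
  (9 - 12.0902)·v_x + (5)·v_y = 0, i.e. (-3.0902)·v_x + (5)·v_y = 0,
  so v ∝ (b, λ_1 - a) = (5, 3.0902) = u.
  ||u|| = √((5)² + (3.0902)²) = √(34.5492) ≈ 5.8779,
  v_1 = u/||u|| ≈ (0.8507, 0.5257) (||v_1|| = 1).

λ_1 = 12.0902,  λ_2 = 0.9098;  v_1 ≈ (0.8507, 0.5257)


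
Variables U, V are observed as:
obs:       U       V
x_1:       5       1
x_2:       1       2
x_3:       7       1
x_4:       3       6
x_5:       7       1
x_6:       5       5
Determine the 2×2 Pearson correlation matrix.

Step 1 — column means:
  mean(U) = (5 + 1 + 7 + 3 + 7 + 5) / 6 = 28/6 = 4.6667
  mean(V) = (1 + 2 + 1 + 6 + 1 + 5) / 6 = 16/6 = 2.6667

Step 2 — sample variances and covariances s[i,j] = (1/(n-1)) · Σ_k (x_{k,i} - mean_i) · (x_{k,j} - mean_j), with n-1 = 5:
  s[U,U] = ((0.3333)·(0.3333) + (-3.6667)·(-3.6667) + (2.3333)·(2.3333) + (-1.6667)·(-1.6667) + (2.3333)·(2.3333) + (0.3333)·(0.3333)) / 5 = 27.3333/5 = 5.4667
  s[U,V] = ((0.3333)·(-1.6667) + (-3.6667)·(-0.6667) + (2.3333)·(-1.6667) + (-1.6667)·(3.3333) + (2.3333)·(-1.6667) + (0.3333)·(2.3333)) / 5 = -10.6667/5 = -2.1333
  s[V,V] = ((-1.6667)·(-1.6667) + (-0.6667)·(-0.6667) + (-1.6667)·(-1.6667) + (3.3333)·(3.3333) + (-1.6667)·(-1.6667) + (2.3333)·(2.3333)) / 5 = 25.3333/5 = 5.0667
  Sample standard deviations s_i = √(s[i,i]):
  s(U) = √(5.4667) = 2.3381
  s(V) = √(5.0667) = 2.2509

Step 3 — r_{ij} = s_{ij} / (s_i · s_j):
  r[U,U] = 1 (diagonal).
  r[U,V] = -2.1333 / (2.3381 · 2.2509) = -2.1333 / 5.2629 = -0.4054
  r[V,V] = 1 (diagonal).

R is symmetric with unit diagonal. Assembling:

R = [[1, -0.4054],
 [-0.4054, 1]]


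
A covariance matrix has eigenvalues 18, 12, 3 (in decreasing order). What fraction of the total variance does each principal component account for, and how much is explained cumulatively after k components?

Step 1 — total variance = trace(Sigma) = Σ λ_i = 18 + 12 + 3 = 33.

Step 2 — fraction explained by component i = λ_i / Σ λ:
  PC1: 18/33 = 0.5455
  PC2: 12/33 = 0.3636
  PC3: 3/33 = 0.0909

Step 3 — cumulative fraction after k components = (λ_1 + ... + λ_k) / Σ λ:
  k = 1: 18/33 = 0.5455
  k = 2: (18 + 12)/33 = 30/33 = 0.9091
  k = 3: (18 + 12 + 3)/33 = 33/33 = 1

Summary (fraction, with percent):

explained: PC1 0.5455 (54.55%), PC2 0.3636 (36.36%), PC3 0.0909 (9.09%);  cumulative: 0.5455, 0.9091, 1


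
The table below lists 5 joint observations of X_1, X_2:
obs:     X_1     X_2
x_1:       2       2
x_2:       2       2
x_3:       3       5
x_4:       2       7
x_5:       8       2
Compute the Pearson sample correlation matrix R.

Step 1 — column means:
  mean(X_1) = (2 + 2 + 3 + 2 + 8) / 5 = 17/5 = 3.4
  mean(X_2) = (2 + 2 + 5 + 7 + 2) / 5 = 18/5 = 3.6

Step 2 — sample variances and covariances s[i,j] = (1/(n-1)) · Σ_k (x_{k,i} - mean_i) · (x_{k,j} - mean_j), with n-1 = 4:
  s[X_1,X_1] = ((-1.4)·(-1.4) + (-1.4)·(-1.4) + (-0.4)·(-0.4) + (-1.4)·(-1.4) + (4.6)·(4.6)) / 4 = 27.2/4 = 6.8
  s[X_1,X_2] = ((-1.4)·(-1.6) + (-1.4)·(-1.6) + (-0.4)·(1.4) + (-1.4)·(3.4) + (4.6)·(-1.6)) / 4 = -8.2/4 = -2.05
  s[X_2,X_2] = ((-1.6)·(-1.6) + (-1.6)·(-1.6) + (1.4)·(1.4) + (3.4)·(3.4) + (-1.6)·(-1.6)) / 4 = 21.2/4 = 5.3
  Sample standard deviations s_i = √(s[i,i]):
  s(X_1) = √(6.8) = 2.6077
  s(X_2) = √(5.3) = 2.3022

Step 3 — r_{ij} = s_{ij} / (s_i · s_j):
  r[X_1,X_1] = 1 (diagonal).
  r[X_1,X_2] = -2.05 / (2.6077 · 2.3022) = -2.05 / 6.0033 = -0.3415
  r[X_2,X_2] = 1 (diagonal).

R is symmetric with unit diagonal. Assembling:

R = [[1, -0.3415],
 [-0.3415, 1]]


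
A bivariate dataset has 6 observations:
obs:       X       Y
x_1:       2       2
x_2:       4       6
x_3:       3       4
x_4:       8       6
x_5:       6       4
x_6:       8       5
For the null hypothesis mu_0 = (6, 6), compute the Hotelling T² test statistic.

Step 1 — sample mean vector:
  mean(X) = (2 + 4 + 3 + 8 + 6 + 8) / 6 = 31/6 = 5.1667
  mean(Y) = (2 + 6 + 4 + 6 + 4 + 5) / 6 = 27/6 = 4.5
  x̄ = (5.1667, 4.5),  deviation x̄ - mu_0 = (5.1667, 4.5) - (6, 6) = (-0.8333, -1.5).

Step 2 — sample covariance matrix, S[i,j] = (1/(n-1)) · Σ_k (x_{k,i} - mean_i) · (x_{k,j} - mean_j), divisor n-1 = 5:
  S[X,X] = ((-3.1667)·(-3.1667) + (-1.1667)·(-1.1667) + (-2.1667)·(-2.1667) + (2.8333)·(2.8333) + (0.8333)·(0.8333) + (2.8333)·(2.8333)) / 5 = 32.8333/5 = 6.5667
  S[X,Y] = ((-3.1667)·(-2.5) + (-1.1667)·(1.5) + (-2.1667)·(-0.5) + (2.8333)·(1.5) + (0.8333)·(-0.5) + (2.8333)·(0.5)) / 5 = 12.5/5 = 2.5
  S[Y,Y] = ((-2.5)·(-2.5) + (1.5)·(1.5) + (-0.5)·(-0.5) + (1.5)·(1.5) + (-0.5)·(-0.5) + (0.5)·(0.5)) / 5 = 11.5/5 = 2.3
  S = [[6.5667, 2.5],
 [2.5, 2.3]].

Step 3 — invert S. det(S) = 6.5667·2.3 - (2.5)² = 8.8533.
  S^{-1} = (1/det) · [[d, -b], [-b, a]] = [[0.2598, -0.2824],
 [-0.2824, 0.7417]].

Step 4 — quadratic form (x̄ - mu_0)^T · S^{-1} · (x̄ - mu_0):
  S^{-1} · (x̄ - mu_0) = (0.2071, -0.8773),
  (x̄ - mu_0)^T · [...] = (-0.8333)·(0.2071) + (-1.5)·(-0.8773) = 1.1433.

Step 5 — scale by n: T² = 6 · 1.1433 = 6.8599.

T² ≈ 6.8599


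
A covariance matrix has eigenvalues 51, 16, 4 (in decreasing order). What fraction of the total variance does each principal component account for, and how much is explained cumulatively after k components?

Step 1 — total variance = trace(Sigma) = Σ λ_i = 51 + 16 + 4 = 71.

Step 2 — fraction explained by component i = λ_i / Σ λ:
  PC1: 51/71 = 0.7183
  PC2: 16/71 = 0.2254
  PC3: 4/71 = 0.0563

Step 3 — cumulative fraction after k components = (λ_1 + ... + λ_k) / Σ λ:
  k = 1: 51/71 = 0.7183
  k = 2: (51 + 16)/71 = 67/71 = 0.9437
  k = 3: (51 + 16 + 4)/71 = 71/71 = 1

Summary (fraction, with percent):

explained: PC1 0.7183 (71.83%), PC2 0.2254 (22.54%), PC3 0.0563 (5.63%);  cumulative: 0.7183, 0.9437, 1


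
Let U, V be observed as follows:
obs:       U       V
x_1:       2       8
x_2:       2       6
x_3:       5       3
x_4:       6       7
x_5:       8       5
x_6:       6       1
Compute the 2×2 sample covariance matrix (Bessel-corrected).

Step 1 — column means:
  mean(U) = (2 + 2 + 5 + 6 + 8 + 6) / 6 = 29/6 = 4.8333
  mean(V) = (8 + 6 + 3 + 7 + 5 + 1) / 6 = 30/6 = 5

Step 2 — sample covariance S[i,j] = (1/(n-1)) · Σ_k (x_{k,i} - mean_i) · (x_{k,j} - mean_j), with n-1 = 5.
  S[U,U] = ((-2.8333)·(-2.8333) + (-2.8333)·(-2.8333) + (0.1667)·(0.1667) + (1.1667)·(1.1667) + (3.1667)·(3.1667) + (1.1667)·(1.1667)) / 5 = 28.8333/5 = 5.7667
  S[U,V] = ((-2.8333)·(3) + (-2.8333)·(1) + (0.1667)·(-2) + (1.1667)·(2) + (3.1667)·(0) + (1.1667)·(-4)) / 5 = -14/5 = -2.8
  S[V,V] = ((3)·(3) + (1)·(1) + (-2)·(-2) + (2)·(2) + (0)·(0) + (-4)·(-4)) / 5 = 34/5 = 6.8

S is symmetric (S[j,i] = S[i,j]). Assembling:

S = [[5.7667, -2.8],
 [-2.8, 6.8]]


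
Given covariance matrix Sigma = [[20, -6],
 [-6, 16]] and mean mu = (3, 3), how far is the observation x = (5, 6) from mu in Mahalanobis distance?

Step 1 — centre the observation: (x - mu) = (2, 3).

Step 2 — invert Sigma. det(Sigma) = 20·16 - (-6)² = 284.
  Sigma^{-1} = (1/det) · [[d, -b], [-b, a]] = [[0.0563, 0.0211],
 [0.0211, 0.0704]].

Step 3 — form the quadratic (x - mu)^T · Sigma^{-1} · (x - mu):
  Sigma^{-1} · (x - mu) = (0.1761, 0.2535).
  (x - mu)^T · [Sigma^{-1} · (x - mu)] = (2)·(0.1761) + (3)·(0.2535) = 1.1127.

Step 4 — take square root: d = √(1.1127) ≈ 1.0548.

d(x, mu) = √(1.1127) ≈ 1.0548


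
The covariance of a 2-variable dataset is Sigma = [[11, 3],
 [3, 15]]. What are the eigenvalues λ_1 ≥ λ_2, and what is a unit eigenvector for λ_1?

Step 1 — characteristic polynomial of 2×2 Sigma:
  det(Sigma - λI) = λ² - trace · λ + det = 0.
  trace = 11 + 15 = 26, det = 11·15 - (3)² = 156.
Step 2 — discriminant:
  Δ = trace² - 4·det = 676 - 624 = 52.
Step 3 — eigenvalues:
  λ = (trace ± √Δ)/2 = (26 ± 7.2111)/2,
  λ_1 = 16.6056,  λ_2 = 9.3944.

Step 4 — unit eigenvector for λ_1: solve (Sigma - λ_1 I)v = 0. First row:
  (11 - 16.6056)·v_x + (3)·v_y = 0, i.e. (-5.6056)·v_x + (3)·v_y = 0,
  so v ∝ (b, λ_1 - a) = (3, 5.6056) = u.
  ||u|| = √((3)² + (5.6056)²) = √(40.4222) ≈ 6.3578,
  v_1 = u/||u|| ≈ (0.4719, 0.8817) (||v_1|| = 1).

λ_1 = 16.6056,  λ_2 = 9.3944;  v_1 ≈ (0.4719, 0.8817)


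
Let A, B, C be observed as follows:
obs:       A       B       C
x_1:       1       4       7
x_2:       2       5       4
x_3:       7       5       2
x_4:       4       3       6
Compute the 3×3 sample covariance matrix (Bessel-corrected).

Step 1 — column means:
  mean(A) = (1 + 2 + 7 + 4) / 4 = 14/4 = 3.5
  mean(B) = (4 + 5 + 5 + 3) / 4 = 17/4 = 4.25
  mean(C) = (7 + 4 + 2 + 6) / 4 = 19/4 = 4.75

Step 2 — sample covariance S[i,j] = (1/(n-1)) · Σ_k (x_{k,i} - mean_i) · (x_{k,j} - mean_j), with n-1 = 3.
  S[A,A] = ((-2.5)·(-2.5) + (-1.5)·(-1.5) + (3.5)·(3.5) + (0.5)·(0.5)) / 3 = 21/3 = 7
  S[A,B] = ((-2.5)·(-0.25) + (-1.5)·(0.75) + (3.5)·(0.75) + (0.5)·(-1.25)) / 3 = 1.5/3 = 0.5
  S[A,C] = ((-2.5)·(2.25) + (-1.5)·(-0.75) + (3.5)·(-2.75) + (0.5)·(1.25)) / 3 = -13.5/3 = -4.5
  S[B,B] = ((-0.25)·(-0.25) + (0.75)·(0.75) + (0.75)·(0.75) + (-1.25)·(-1.25)) / 3 = 2.75/3 = 0.9167
  S[B,C] = ((-0.25)·(2.25) + (0.75)·(-0.75) + (0.75)·(-2.75) + (-1.25)·(1.25)) / 3 = -4.75/3 = -1.5833
  S[C,C] = ((2.25)·(2.25) + (-0.75)·(-0.75) + (-2.75)·(-2.75) + (1.25)·(1.25)) / 3 = 14.75/3 = 4.9167

S is symmetric (S[j,i] = S[i,j]). Assembling:

S = [[7, 0.5, -4.5],
 [0.5, 0.9167, -1.5833],
 [-4.5, -1.5833, 4.9167]]


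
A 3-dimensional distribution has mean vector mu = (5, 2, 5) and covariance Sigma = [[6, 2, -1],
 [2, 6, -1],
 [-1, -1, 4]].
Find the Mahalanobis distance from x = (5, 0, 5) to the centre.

Step 1 — centre the observation: (x - mu) = (0, -2, 0).

Step 2 — invert Sigma (cofactor / det for 3×3, or solve directly):
  Sigma^{-1} = [[0.1917, -0.0583, 0.0333],
 [-0.0583, 0.1917, 0.0333],
 [0.0333, 0.0333, 0.2667]].

Step 3 — form the quadratic (x - mu)^T · Sigma^{-1} · (x - mu):
  Sigma^{-1} · (x - mu) = (0.1167, -0.3833, -0.0667).
  (x - mu)^T · [Sigma^{-1} · (x - mu)] = (0)·(0.1167) + (-2)·(-0.3833) + (0)·(-0.0667) = 0.7667.

Step 4 — take square root: d = √(0.7667) ≈ 0.8756.

d(x, mu) = √(0.7667) ≈ 0.8756


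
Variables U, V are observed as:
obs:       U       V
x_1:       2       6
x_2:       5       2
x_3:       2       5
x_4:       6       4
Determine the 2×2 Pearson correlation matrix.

Step 1 — column means:
  mean(U) = (2 + 5 + 2 + 6) / 4 = 15/4 = 3.75
  mean(V) = (6 + 2 + 5 + 4) / 4 = 17/4 = 4.25

Step 2 — sample variances and covariances s[i,j] = (1/(n-1)) · Σ_k (x_{k,i} - mean_i) · (x_{k,j} - mean_j), with n-1 = 3:
  s[U,U] = ((-1.75)·(-1.75) + (1.25)·(1.25) + (-1.75)·(-1.75) + (2.25)·(2.25)) / 3 = 12.75/3 = 4.25
  s[U,V] = ((-1.75)·(1.75) + (1.25)·(-2.25) + (-1.75)·(0.75) + (2.25)·(-0.25)) / 3 = -7.75/3 = -2.5833
  s[V,V] = ((1.75)·(1.75) + (-2.25)·(-2.25) + (0.75)·(0.75) + (-0.25)·(-0.25)) / 3 = 8.75/3 = 2.9167
  Sample standard deviations s_i = √(s[i,i]):
  s(U) = √(4.25) = 2.0616
  s(V) = √(2.9167) = 1.7078

Step 3 — r_{ij} = s_{ij} / (s_i · s_j):
  r[U,U] = 1 (diagonal).
  r[U,V] = -2.5833 / (2.0616 · 1.7078) = -2.5833 / 3.5208 = -0.7337
  r[V,V] = 1 (diagonal).

R is symmetric with unit diagonal. Assembling:

R = [[1, -0.7337],
 [-0.7337, 1]]
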